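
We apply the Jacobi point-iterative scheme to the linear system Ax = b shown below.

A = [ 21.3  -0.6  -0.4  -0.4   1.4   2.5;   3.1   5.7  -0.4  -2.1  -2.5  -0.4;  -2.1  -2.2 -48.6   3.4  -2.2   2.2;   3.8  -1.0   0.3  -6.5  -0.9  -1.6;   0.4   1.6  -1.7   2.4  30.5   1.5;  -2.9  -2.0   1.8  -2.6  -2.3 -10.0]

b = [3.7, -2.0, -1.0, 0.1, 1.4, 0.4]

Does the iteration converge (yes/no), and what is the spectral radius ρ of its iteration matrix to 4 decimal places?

Diagonal D = diag(21.3, 5.7, -48.6, -6.5, 30.5, -10); L, U strict lower/upper.
Jacobi: T = -D⁻¹(L+U), T[1,5] = -(-0.4)/(5.7) = +0.0702; T[1,1] = 0.
  T[0,:] = [+0.0000 +0.0282 +0.0188 +0.0188 -0.0657 -0.1174]
  T[1,:] = [-0.5439 +0.0000 +0.0702 +0.3684 +0.4386 +0.0702]
  T[2,:] = [-0.0432 -0.0453 +0.0000 +0.0700 -0.0453 +0.0453]
  T[3,:] = [+0.5846 -0.1538 +0.0462 +0.0000 -0.1385 -0.2462]
  T[4,:] = [-0.0131 -0.0525 +0.0557 -0.0787 +0.0000 -0.0492]
  T[5,:] = [-0.2900 -0.2000 +0.1800 -0.2600 -0.2300 +0.0000]
eigenvalue magnitudes: 0.4059, 0.3338, 0.3338, 0.2677, 0.0675, 0.0122.
ρ(T) = max|λ| = 0.4059; 0.4059 < 1, so it converges for any x₀.

yes, ρ = 0.4059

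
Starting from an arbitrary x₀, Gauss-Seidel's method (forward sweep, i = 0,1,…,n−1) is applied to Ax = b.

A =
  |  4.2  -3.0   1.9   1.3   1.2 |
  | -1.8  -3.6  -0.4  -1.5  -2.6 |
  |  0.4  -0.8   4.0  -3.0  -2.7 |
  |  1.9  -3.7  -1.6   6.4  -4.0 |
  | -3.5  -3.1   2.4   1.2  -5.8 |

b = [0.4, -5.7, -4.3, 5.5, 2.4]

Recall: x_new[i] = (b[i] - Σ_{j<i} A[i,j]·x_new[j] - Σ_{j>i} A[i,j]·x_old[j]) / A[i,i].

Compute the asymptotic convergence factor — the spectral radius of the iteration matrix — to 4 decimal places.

1.5514

Diagonal D = diag(4.2, -3.6, 4, 6.4, -5.8); L, U strict lower/upper.
Gauss-Seidel: T = -(D+L)⁻¹U, row 0 first, T[0,2] = -(1.9)/(4.2) = -0.4524; later rows by forward substitution.
  T[0,:] = [+0.0000, +0.7143, -0.4524, -0.3095, -0.2857]
  T[1,:] = [+0.0000, -0.3571, +0.1151, -0.2619, -0.5794]
  T[2,:] = [+0.0000, -0.1429, +0.0683, +0.7286, +0.5877]
  T[3,:] = [+0.0000, -0.4542, +0.2179, +0.1226, +0.5218]
  T[4,:] = [+0.0000, -0.3932, +0.2848, +0.6536, +0.8332]
|λ(T)| sorted: 1.5514, 0.6462, 0.1496, 0.1496, 0.0000.
ρ = 1.5514; 1.5514 > 1 ⇒ diverges.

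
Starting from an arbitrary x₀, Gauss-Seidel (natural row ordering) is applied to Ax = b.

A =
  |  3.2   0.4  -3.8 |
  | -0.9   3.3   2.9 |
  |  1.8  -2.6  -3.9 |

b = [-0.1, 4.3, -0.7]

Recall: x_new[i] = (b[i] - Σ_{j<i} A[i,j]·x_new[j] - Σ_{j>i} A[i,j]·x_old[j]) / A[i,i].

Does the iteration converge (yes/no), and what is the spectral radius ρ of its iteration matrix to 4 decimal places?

Write A = D+L+U with D = diag(3.2, 3.3, -3.9).
Gauss-Seidel: T = -(D+L)⁻¹U, row 0 first, T[0,2] = -(-3.8)/(3.2) = +1.1875; later rows by forward substitution.
  T[0,:] = [+0.0000  -0.1250  +1.1875]
  T[1,:] = [+0.0000  -0.0341  -0.5549]
  T[2,:] = [+0.0000  -0.0350  +0.9180]
|roots of det(T-λI)|: 0.9380, 0.0541, 0.0000.
spectral radius ρ = 0.9380; 0.9380 < 1 ⇒ converges.

yes, ρ = 0.9380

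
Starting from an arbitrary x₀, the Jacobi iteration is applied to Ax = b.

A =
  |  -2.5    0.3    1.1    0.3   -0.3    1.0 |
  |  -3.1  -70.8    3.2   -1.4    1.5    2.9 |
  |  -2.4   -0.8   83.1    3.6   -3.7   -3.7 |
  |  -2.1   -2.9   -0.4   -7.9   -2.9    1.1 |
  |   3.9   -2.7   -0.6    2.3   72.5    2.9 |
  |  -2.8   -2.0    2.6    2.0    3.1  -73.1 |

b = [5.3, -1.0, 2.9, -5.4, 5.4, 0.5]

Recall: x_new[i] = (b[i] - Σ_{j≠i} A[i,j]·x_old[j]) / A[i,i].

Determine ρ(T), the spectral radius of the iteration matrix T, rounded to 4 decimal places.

A = D + L + U where D = diag(-2.5, -70.8, 83.1, -7.9, 72.5, -73.1).
Jacobi: T = -D⁻¹(L+U), T[0,3] = -(0.3)/(-2.5) = +0.1200; T[0,0] = 0.
  T[0,:] = [+0.0000  +0.1200  +0.4400  +0.1200  -0.1200  +0.4000]
  T[1,:] = [-0.0438  +0.0000  +0.0452  -0.0198  +0.0212  +0.0410]
  T[2,:] = [+0.0289  +0.0096  +0.0000  -0.0433  +0.0445  +0.0445]
  T[3,:] = [-0.2658  -0.3671  -0.0506  +0.0000  -0.3671  +0.1392]
  T[4,:] = [-0.0538  +0.0372  +0.0083  -0.0317  +0.0000  -0.0400]
  T[5,:] = [-0.0383  -0.0274  +0.0356  +0.0274  +0.0424  +0.0000]
eigenvalue magnitudes: 0.1807, 0.1492, 0.1492, 0.1348, 0.1348, 0.0064.
spectral radius ρ = 0.1807; 0.1807 < 1, so it converges for any x₀.

0.1807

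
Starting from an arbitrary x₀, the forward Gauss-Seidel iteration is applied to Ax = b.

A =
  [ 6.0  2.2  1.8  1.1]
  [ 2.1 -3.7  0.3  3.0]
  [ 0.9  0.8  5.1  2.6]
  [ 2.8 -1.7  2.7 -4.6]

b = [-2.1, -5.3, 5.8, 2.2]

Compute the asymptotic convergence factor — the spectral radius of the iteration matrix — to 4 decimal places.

Split A = D + L + U, D = diag(6, -3.7, 5.1, -4.6).
GS T = -(D+L)⁻¹U: row 0 first, T[0,1] = -(2.2)/(6) = -0.3667; later rows by forward substitution.
  T[0,:] = [+0.0000 -0.3667 -0.3000 -0.1833]
  T[1,:] = [+0.0000 -0.2081 -0.0892 +0.7068]
  T[2,:] = [+0.0000 +0.0974 +0.0669 -0.5883]
  T[3,:] = [+0.0000 -0.0891 -0.1104 -0.7181]
moduli |λ_i(T)| = 0.7078, 0.2128, 0.0613, 0.0000.
spectral radius ρ = 0.7078; 0.7078 < 1, so it converges for any x₀.

0.7078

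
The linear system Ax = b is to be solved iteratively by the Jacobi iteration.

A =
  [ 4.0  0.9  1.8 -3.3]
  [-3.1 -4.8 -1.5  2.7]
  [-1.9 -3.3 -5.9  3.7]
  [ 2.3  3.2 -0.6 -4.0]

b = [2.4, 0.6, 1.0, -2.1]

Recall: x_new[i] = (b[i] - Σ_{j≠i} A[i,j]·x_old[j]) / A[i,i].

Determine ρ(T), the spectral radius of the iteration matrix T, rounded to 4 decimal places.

Split A = D + L + U, D = diag(4, -4.8, -5.9, -4).
T_J = -D⁻¹(L+U): T[2,3] = -(3.7)/(-5.9) = +0.6271; T[2,2] = 0.
  T[0,:] = [+0.0000 -0.2250 -0.4500 +0.8250]
  T[1,:] = [-0.6458 +0.0000 -0.3125 +0.5625]
  T[2,:] = [-0.3220 -0.5593 +0.0000 +0.6271]
  T[3,:] = [+0.5750 +0.8000 -0.1500 +0.0000]
|eigenvalues of T|: 1.4172, 0.6841, 0.6841, 0.2016.
ρ = 1.4172; 1.4172 > 1 ⇒ diverges.

1.4172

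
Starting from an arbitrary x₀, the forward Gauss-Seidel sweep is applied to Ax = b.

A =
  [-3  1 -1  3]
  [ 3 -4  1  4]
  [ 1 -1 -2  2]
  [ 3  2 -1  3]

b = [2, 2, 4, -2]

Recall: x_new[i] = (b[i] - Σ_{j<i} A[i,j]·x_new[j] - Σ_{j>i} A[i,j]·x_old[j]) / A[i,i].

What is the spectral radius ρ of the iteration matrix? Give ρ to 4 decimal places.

A = D + L + U where D = diag(-3, -4, -2, 3).
T_GS = -(D+L)⁻¹U: row 0 first, T[0,3] = -(3)/(-3) = +1.0000; later rows by forward substitution.
  T[0,:] = [+0.0000 +0.3333 -0.3333 +1.0000]
  T[1,:] = [+0.0000 +0.2500 +0.0000 +1.7500]
  T[2,:] = [+0.0000 +0.0417 -0.1667 +0.6250]
  T[3,:] = [+0.0000 -0.4861 +0.2778 -1.9583]
|λ(T)| sorted: 1.6145, 0.2272, 0.2272, 0.0000.
ρ = 1.6145; 1.6145 > 1: divergent.

1.6145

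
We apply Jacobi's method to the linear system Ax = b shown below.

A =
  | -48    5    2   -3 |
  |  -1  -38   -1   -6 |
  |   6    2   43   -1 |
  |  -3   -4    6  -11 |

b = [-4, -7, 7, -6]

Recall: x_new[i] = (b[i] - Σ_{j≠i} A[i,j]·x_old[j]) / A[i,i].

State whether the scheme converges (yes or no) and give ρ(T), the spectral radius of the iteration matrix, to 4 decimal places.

yes, ρ = 0.3585

Split A = D + L + U, D = diag(-48, -38, 43, -11).
Jacobi T = -D⁻¹(L+U): T[3,2] = -(6)/(-11) = +0.5455; T[3,3] = 0.
  T[0,:] = [+0.0000 +0.1042 +0.0417 -0.0625]
  T[1,:] = [-0.0263 +0.0000 -0.0263 -0.1579]
  T[2,:] = [-0.1395 -0.0465 +0.0000 +0.0233]
  T[3,:] = [-0.2727 -0.3636 +0.5455 +0.0000]
moduli |λ_i(T)| = 0.3585, 0.2303, 0.1385, 0.1385.
ρ(T) = max|λ| = 0.3585; 0.3585 < 1: convergent.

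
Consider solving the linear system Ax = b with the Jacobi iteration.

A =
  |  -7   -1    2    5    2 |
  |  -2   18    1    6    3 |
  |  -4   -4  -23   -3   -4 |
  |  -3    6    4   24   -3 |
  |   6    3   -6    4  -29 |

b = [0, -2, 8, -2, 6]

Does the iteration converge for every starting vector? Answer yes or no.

A = D + L + U where D = diag(-7, 18, -23, 24, -29).
Jacobi: T = -D⁻¹(L+U), T[3,2] = -(4)/(24) = -0.1667; T[3,3] = 0.
  T[0,:] = [+0.0000, -0.1429, +0.2857, +0.7143, +0.2857]
  T[1,:] = [+0.1111, +0.0000, -0.0556, -0.3333, -0.1667]
  T[2,:] = [-0.1739, -0.1739, +0.0000, -0.1304, -0.1739]
  T[3,:] = [+0.1250, -0.2500, -0.1667, +0.0000, +0.1250]
  T[4,:] = [+0.2069, +0.1034, -0.2069, +0.1379, +0.0000]
eigenvalue magnitudes: 0.5690, 0.4749, 0.2447, 0.2447, 0.1757.
ρ(T) = max|λ| = 0.5690; 0.5690 < 1 ⇒ converges.

yes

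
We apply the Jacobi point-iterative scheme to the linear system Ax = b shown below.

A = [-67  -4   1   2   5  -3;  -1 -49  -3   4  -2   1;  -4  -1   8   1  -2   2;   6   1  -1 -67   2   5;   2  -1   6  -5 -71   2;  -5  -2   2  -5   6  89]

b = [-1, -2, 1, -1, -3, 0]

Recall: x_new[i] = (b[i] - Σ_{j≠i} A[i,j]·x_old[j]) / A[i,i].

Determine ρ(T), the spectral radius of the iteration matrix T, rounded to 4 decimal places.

Let D = diag(-67, -49, 8, -67, -71, 89); L, U the strict triangles.
T_J = -D⁻¹(L+U): T[2,4] = -(-2)/(8) = +0.2500; T[2,2] = 0.
  T[0,:] = [+0.0000, -0.0597, +0.0149, +0.0299, +0.0746, -0.0448]
  T[1,:] = [-0.0204, +0.0000, -0.0612, +0.0816, -0.0408, +0.0204]
  T[2,:] = [+0.5000, +0.1250, +0.0000, -0.1250, +0.2500, -0.2500]
  T[3,:] = [+0.0896, +0.0149, -0.0149, +0.0000, +0.0299, +0.0746]
  T[4,:] = [+0.0282, -0.0141, +0.0845, -0.0704, +0.0000, +0.0282]
  T[5,:] = [+0.0562, +0.0225, -0.0225, +0.0562, -0.0674, +0.0000]
|roots of det(T-λI)|: 0.2391, 0.1568, 0.1568, 0.1059, 0.0780, 0.0029.
ρ(T) = max|λ| = 0.2391; 0.2391 < 1: convergent.

0.2391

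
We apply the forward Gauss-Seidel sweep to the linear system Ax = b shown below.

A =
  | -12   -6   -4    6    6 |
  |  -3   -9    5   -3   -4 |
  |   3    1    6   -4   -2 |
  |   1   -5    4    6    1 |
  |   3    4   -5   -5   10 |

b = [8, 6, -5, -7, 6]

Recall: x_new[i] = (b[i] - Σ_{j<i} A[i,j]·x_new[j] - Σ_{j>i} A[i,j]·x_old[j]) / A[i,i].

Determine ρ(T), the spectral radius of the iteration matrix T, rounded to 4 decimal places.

Let D = diag(-12, -9, 6, 6, 10); L, U the strict triangles.
GS T = -(D+L)⁻¹U: row 0 first, T[0,1] = -(-6)/(-12) = -0.5000; later rows by forward substitution.
  T[0,:] = [+0.0000 -0.5000 -0.3333 +0.5000 +0.5000]
  T[1,:] = [+0.0000 +0.1667 +0.6667 -0.5000 -0.6111]
  T[2,:] = [+0.0000 +0.2222 +0.0556 +0.5000 +0.1852]
  T[3,:] = [+0.0000 +0.0741 +0.5741 -0.8333 -0.8827]
  T[4,:] = [+0.0000 +0.2315 +0.1481 -0.1167 -0.2543]
|λ(T)| sorted: 1.1396, 0.4466, 0.2463, 0.0739, 0.0000.
ρ(T) = max|λ| = 1.1396; 1.1396 > 1: divergent.

1.1396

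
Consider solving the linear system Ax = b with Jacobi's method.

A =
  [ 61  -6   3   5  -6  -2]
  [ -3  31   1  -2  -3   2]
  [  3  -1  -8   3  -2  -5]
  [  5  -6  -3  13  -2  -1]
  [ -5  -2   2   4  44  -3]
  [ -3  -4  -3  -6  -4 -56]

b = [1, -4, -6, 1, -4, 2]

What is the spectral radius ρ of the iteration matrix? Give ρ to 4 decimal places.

Diagonal D = diag(61, 31, -8, 13, 44, -56); L, U strict lower/upper.
T_J = -D⁻¹(L+U): T[2,1] = -(-1)/(-8) = -0.1250; T[2,2] = 0.
  T[0,:] = [+0.0000 +0.0984 -0.0492 -0.0820 +0.0984 +0.0328]
  T[1,:] = [+0.0968 +0.0000 -0.0323 +0.0645 +0.0968 -0.0645]
  T[2,:] = [+0.3750 -0.1250 +0.0000 +0.3750 -0.2500 -0.6250]
  T[3,:] = [-0.3846 +0.4615 +0.2308 +0.0000 +0.1538 +0.0769]
  T[4,:] = [+0.1136 +0.0455 -0.0455 -0.0909 +0.0000 +0.0682]
  T[5,:] = [-0.0536 -0.0714 -0.0536 -0.1071 -0.0714 +0.0000]
|eigenvalues of T|: 0.3758, 0.3173, 0.3173, 0.1224, 0.1224, 0.0187.
ρ(T) = max|λ| = 0.3758; 0.3758 < 1 ⇒ converges.

0.3758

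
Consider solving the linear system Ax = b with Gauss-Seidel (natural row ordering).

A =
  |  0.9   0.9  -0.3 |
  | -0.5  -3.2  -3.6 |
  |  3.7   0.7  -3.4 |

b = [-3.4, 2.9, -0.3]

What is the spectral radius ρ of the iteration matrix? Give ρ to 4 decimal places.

1.2534

Split A = D + L + U, D = diag(0.9, -3.2, -3.4).
Gauss-Seidel: T = -(D+L)⁻¹U, row 0 first, T[0,1] = -(0.9)/(0.9) = -1.0000; later rows by forward substitution.
  T[0,:] = [+0.0000  -1.0000  +0.3333]
  T[1,:] = [+0.0000  +0.1562  -1.1771]
  T[2,:] = [+0.0000  -1.0561  +0.1204]
|roots of det(T-λI)|: 1.2534, 0.9768, 0.0000.
spectral radius ρ = 1.2534; 1.2534 > 1 ⇒ diverges.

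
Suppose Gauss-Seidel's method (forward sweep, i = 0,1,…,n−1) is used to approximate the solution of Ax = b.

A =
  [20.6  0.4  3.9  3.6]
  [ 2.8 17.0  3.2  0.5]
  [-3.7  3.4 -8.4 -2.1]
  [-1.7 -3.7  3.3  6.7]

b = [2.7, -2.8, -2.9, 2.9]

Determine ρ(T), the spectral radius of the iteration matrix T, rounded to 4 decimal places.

0.1810

Split A = D + L + U, D = diag(20.6, 17, -8.4, 6.7).
Gauss-Seidel: T = -(D+L)⁻¹U, row 0 first, T[0,2] = -(3.9)/(20.6) = -0.1893; later rows by forward substitution.
  T[0,:] = [+0.0000  -0.0194  -0.1893  -0.1748]
  T[1,:] = [+0.0000  +0.0032  -0.1571  -0.0006]
  T[2,:] = [+0.0000  +0.0098  +0.0198  -0.1733]
  T[3,:] = [+0.0000  -0.0080  -0.1445  +0.0407]
moduli |λ_i(T)| = 0.1810, 0.1273, 0.0101, 0.0000.
ρ = 0.1810; 0.1810 < 1, so it converges for any x₀.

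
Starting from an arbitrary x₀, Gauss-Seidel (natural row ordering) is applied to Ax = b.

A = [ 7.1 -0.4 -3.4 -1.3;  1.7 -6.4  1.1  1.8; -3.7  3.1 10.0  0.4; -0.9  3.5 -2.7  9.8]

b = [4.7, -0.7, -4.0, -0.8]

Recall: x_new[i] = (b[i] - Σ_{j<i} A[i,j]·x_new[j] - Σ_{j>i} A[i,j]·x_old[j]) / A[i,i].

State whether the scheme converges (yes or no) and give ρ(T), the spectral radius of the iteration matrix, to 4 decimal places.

yes, ρ = 0.1538

Write A = D+L+U with D = diag(7.1, -6.4, 10, 9.8).
T_GS = -(D+L)⁻¹U: row 0 first, T[0,3] = -(-1.3)/(7.1) = +0.1831; later rows by forward substitution.
  T[0,:] = [+0.0000  +0.0563  +0.4789  +0.1831]
  T[1,:] = [+0.0000  +0.0150  +0.2991  +0.3299]
  T[2,:] = [+0.0000  +0.0162  +0.0845  -0.0745]
  T[3,:] = [+0.0000  +0.0043  -0.0396  -0.1215]
eigenvalue magnitudes: 0.1538, 0.1299, 0.0018, 0.0000.
ρ = 0.1538; 0.1538 < 1, so it converges for any x₀.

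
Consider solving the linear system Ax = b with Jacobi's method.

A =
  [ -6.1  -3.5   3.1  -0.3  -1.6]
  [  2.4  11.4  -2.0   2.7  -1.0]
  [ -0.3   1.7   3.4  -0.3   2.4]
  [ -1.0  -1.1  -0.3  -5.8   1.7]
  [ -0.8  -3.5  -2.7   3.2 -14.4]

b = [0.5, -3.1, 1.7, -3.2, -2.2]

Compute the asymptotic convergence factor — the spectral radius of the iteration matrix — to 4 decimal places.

0.5756

Diagonal D = diag(-6.1, 11.4, 3.4, -5.8, -14.4); L, U strict lower/upper.
Jacobi: T = -D⁻¹(L+U), T[2,4] = -(2.4)/(3.4) = -0.7059; T[2,2] = 0.
  T[0,:] = [+0.0000 -0.5738 +0.5082 -0.0492 -0.2623]
  T[1,:] = [-0.2105 +0.0000 +0.1754 -0.2368 +0.0877]
  T[2,:] = [+0.0882 -0.5000 +0.0000 +0.0882 -0.7059]
  T[3,:] = [-0.1724 -0.1897 -0.0517 +0.0000 +0.2931]
  T[4,:] = [-0.0556 -0.2431 -0.1875 +0.2222 +0.0000]
|roots of det(T-λI)|: 0.5756, 0.4722, 0.4722, 0.3183, 0.0942.
spectral radius ρ = 0.5756; 0.5756 < 1 ⇒ converges.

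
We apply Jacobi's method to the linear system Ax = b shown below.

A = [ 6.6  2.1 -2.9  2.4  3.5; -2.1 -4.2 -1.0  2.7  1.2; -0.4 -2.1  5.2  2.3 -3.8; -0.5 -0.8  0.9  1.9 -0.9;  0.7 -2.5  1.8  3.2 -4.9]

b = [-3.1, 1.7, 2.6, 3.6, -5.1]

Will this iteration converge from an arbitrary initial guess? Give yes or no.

Split A = D + L + U, D = diag(6.6, -4.2, 5.2, 1.9, -4.9).
Jacobi T = -D⁻¹(L+U): T[3,4] = -(-0.9)/(1.9) = +0.4737; T[3,3] = 0.
  T[0,:] = [+0.0000  -0.3182  +0.4394  -0.3636  -0.5303]
  T[1,:] = [-0.5000  +0.0000  -0.2381  +0.6429  +0.2857]
  T[2,:] = [+0.0769  +0.4038  +0.0000  -0.4423  +0.7308]
  T[3,:] = [+0.2632  +0.4211  -0.4737  +0.0000  +0.4737]
  T[4,:] = [+0.1429  -0.5102  +0.3673  +0.6531  +0.0000]
|roots of det(T-λI)|: 1.2270, 0.5960, 0.5647, 0.5647, 0.0401.
ρ = 1.2270; 1.2270 > 1, so it fails to converge.

no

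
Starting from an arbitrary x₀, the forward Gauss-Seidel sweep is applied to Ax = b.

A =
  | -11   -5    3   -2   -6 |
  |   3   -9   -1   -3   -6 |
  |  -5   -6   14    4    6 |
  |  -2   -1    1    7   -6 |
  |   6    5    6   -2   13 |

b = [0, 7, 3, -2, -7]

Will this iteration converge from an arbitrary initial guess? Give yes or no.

no

Let D = diag(-11, -9, 14, 7, 13); L, U the strict triangles.
T_GS = -(D+L)⁻¹U: row 0 first, T[0,1] = -(-5)/(-11) = -0.4545; later rows by forward substitution.
  T[0,:] = [+0.0000  -0.4545  +0.2727  -0.1818  -0.5455]
  T[1,:] = [+0.0000  -0.1515  -0.0202  -0.3939  -0.8485]
  T[2,:] = [+0.0000  -0.2273  +0.0887  -0.5195  -0.9870]
  T[3,:] = [+0.0000  -0.1190  +0.0624  -0.0340  +0.7211]
  T[4,:] = [+0.0000  +0.3546  -0.1495  +0.4700  +1.1446]
moduli |λ_i(T)| = 1.2905, 0.3257, 0.1165, 0.1165, 0.0000.
spectral radius ρ = 1.2905; 1.2905 > 1 ⇒ diverges.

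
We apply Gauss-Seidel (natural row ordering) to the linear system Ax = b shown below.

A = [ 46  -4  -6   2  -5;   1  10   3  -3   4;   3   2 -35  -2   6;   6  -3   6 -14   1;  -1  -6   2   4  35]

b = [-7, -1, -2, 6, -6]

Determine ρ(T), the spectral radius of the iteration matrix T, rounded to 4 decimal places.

A = D + L + U where D = diag(46, 10, -35, -14, 35).
T_GS = -(D+L)⁻¹U: row 0 first, T[0,4] = -(-5)/(46) = +0.1087; later rows by forward substitution.
  T[0,:] = [+0.0000 +0.0870 +0.1304 -0.0435 +0.1087]
  T[1,:] = [+0.0000 -0.0087 -0.3130 +0.3043 -0.4109]
  T[2,:] = [+0.0000 +0.0070 -0.0067 -0.0435 +0.1573]
  T[3,:] = [+0.0000 +0.0421 +0.1201 -0.1025 +0.2735]
  T[4,:] = [+0.0000 -0.0042 -0.0633 +0.0651 -0.1076]
|eigenvalues of T|: 0.1955, 0.0963, 0.0687, 0.0024, 0.0000.
spectral radius ρ = 0.1955; 0.1955 < 1 ⇒ converges.

0.1955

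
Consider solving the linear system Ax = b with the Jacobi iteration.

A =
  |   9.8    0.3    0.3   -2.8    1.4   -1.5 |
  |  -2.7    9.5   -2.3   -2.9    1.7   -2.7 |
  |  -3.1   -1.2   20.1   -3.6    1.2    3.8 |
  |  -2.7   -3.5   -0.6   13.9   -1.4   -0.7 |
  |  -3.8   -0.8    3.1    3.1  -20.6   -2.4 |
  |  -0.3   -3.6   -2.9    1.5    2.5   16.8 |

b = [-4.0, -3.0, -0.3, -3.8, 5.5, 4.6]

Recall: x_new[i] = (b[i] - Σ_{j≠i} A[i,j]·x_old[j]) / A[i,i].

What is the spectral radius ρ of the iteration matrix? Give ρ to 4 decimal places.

Write A = D+L+U with D = diag(9.8, 9.5, 20.1, 13.9, -20.6, 16.8).
Jacobi T = -D⁻¹(L+U): T[3,4] = -(-1.4)/(13.9) = +0.1007; T[3,3] = 0.
  T[0,:] = [+0.0000, -0.0306, -0.0306, +0.2857, -0.1429, +0.1531]
  T[1,:] = [+0.2842, +0.0000, +0.2421, +0.3053, -0.1789, +0.2842]
  T[2,:] = [+0.1542, +0.0597, +0.0000, +0.1791, -0.0597, -0.1891]
  T[3,:] = [+0.1942, +0.2518, +0.0432, +0.0000, +0.1007, +0.0504]
  T[4,:] = [-0.1845, -0.0388, +0.1505, +0.1505, +0.0000, -0.1165]
  T[5,:] = [+0.0179, +0.2143, +0.1726, -0.0893, -0.1488, +0.0000]
|λ(T)| sorted: 0.5303, 0.4148, 0.2540, 0.2516, 0.2516, 0.2243.
ρ(T) = max|λ| = 0.5303; 0.5303 < 1 ⇒ converges.

0.5303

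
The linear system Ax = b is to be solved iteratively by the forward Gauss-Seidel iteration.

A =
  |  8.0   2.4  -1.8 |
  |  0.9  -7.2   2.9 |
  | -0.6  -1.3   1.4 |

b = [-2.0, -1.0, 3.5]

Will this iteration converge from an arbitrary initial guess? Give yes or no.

yes

Diagonal D = diag(8, -7.2, 1.4); L, U strict lower/upper.
GS T = -(D+L)⁻¹U: row 0 first, T[0,2] = -(-1.8)/(8) = +0.2250; later rows by forward substitution.
  T[0,:] = [+0.0000  -0.3000  +0.2250]
  T[1,:] = [+0.0000  -0.0375  +0.4309]
  T[2,:] = [+0.0000  -0.1634  +0.4966]
moduli |λ_i(T)| = 0.2595, 0.1996, 0.0000.
ρ(T) = max|λ| = 0.2595; 0.2595 < 1: convergent.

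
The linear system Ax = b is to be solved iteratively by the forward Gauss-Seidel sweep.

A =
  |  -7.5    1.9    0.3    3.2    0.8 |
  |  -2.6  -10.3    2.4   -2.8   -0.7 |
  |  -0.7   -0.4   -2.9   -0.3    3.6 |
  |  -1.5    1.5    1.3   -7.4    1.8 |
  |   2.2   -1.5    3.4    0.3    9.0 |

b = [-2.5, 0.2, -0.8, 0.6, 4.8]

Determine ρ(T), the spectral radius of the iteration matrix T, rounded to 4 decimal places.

0.5774

A = D + L + U where D = diag(-7.5, -10.3, -2.9, -7.4, 9).
T_GS = -(D+L)⁻¹U: row 0 first, T[0,2] = -(0.3)/(-7.5) = +0.0400; later rows by forward substitution.
  T[0,:] = [+0.0000  +0.2533  +0.0400  +0.4267  +0.1067]
  T[1,:] = [+0.0000  -0.0639  +0.2229  -0.3795  -0.0949]
  T[2,:] = [+0.0000  -0.0523  -0.0404  -0.1541  +1.2287]
  T[3,:] = [+0.0000  -0.0735  +0.0300  -0.1905  +0.4182]
  T[4,:] = [+0.0000  -0.0504  +0.0416  -0.1030  -0.5200]
|roots of det(T-λI)|: 0.5774, 0.1478, 0.1478, 0.0288, 0.0000.
ρ = 0.5774; 0.5774 < 1, so it converges for any x₀.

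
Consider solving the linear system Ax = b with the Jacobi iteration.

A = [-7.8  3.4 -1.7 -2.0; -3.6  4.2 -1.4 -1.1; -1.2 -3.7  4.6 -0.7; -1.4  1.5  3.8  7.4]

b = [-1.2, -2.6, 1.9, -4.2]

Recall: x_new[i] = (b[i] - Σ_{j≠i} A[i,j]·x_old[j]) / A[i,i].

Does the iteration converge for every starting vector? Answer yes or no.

yes

Let D = diag(-7.8, 4.2, 4.6, 7.4); L, U the strict triangles.
Jacobi: T = -D⁻¹(L+U), T[0,2] = -(-1.7)/(-7.8) = -0.2179; T[0,0] = 0.
  T[0,:] = [+0.0000  +0.4359  -0.2179  -0.2564]
  T[1,:] = [+0.8571  +0.0000  +0.3333  +0.2619]
  T[2,:] = [+0.2609  +0.8043  +0.0000  +0.1522]
  T[3,:] = [+0.1892  -0.2027  -0.5135  +0.0000]
|roots of det(T-λI)|: 0.8544, 0.6813, 0.4549, 0.4549.
ρ = 0.8544; 0.8544 < 1 ⇒ converges.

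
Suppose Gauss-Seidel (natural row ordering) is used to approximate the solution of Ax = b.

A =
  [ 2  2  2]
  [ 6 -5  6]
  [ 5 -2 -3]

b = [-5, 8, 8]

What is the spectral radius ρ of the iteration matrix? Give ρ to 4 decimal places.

1.6667

A = D + L + U where D = diag(2, -5, -3).
Gauss-Seidel: T = -(D+L)⁻¹U, row 0 first, T[0,2] = -(2)/(2) = -1.0000; later rows by forward substitution.
  T[0,:] = [+0.0000  -1.0000  -1.0000]
  T[1,:] = [+0.0000  -1.2000  +0.0000]
  T[2,:] = [+0.0000  -0.8667  -1.6667]
|eigenvalues of T|: 1.6667, 1.2000, 0.0000.
ρ = 1.6667; 1.6667 > 1 ⇒ diverges.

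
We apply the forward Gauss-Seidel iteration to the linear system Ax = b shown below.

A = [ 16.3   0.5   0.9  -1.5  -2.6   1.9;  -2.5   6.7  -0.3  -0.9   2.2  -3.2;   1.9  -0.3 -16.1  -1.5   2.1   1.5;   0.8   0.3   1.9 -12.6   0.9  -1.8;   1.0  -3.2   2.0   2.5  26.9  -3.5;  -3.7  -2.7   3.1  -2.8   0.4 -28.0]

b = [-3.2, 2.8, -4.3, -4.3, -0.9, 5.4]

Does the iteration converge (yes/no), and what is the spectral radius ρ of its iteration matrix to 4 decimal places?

Let D = diag(16.3, 6.7, -16.1, -12.6, 26.9, -28); L, U the strict triangles.
T_GS = -(D+L)⁻¹U: row 0 first, T[0,1] = -(0.5)/(16.3) = -0.0307; later rows by forward substitution.
  T[0,:] = [+0.0000, -0.0307, -0.0552, +0.0920, +0.1595, -0.1166]
  T[1,:] = [+0.0000, -0.0114, +0.0242, +0.1687, -0.2688, +0.4341]
  T[2,:] = [+0.0000, -0.0034, -0.0070, -0.0855, +0.1543, +0.0713]
  T[3,:] = [+0.0000, -0.0027, -0.0040, -0.0030, +0.0984, -0.1292]
  T[4,:] = [+0.0000, +0.0003, +0.0058, +0.0233, -0.0585, +0.1928]
  T[5,:] = [+0.0000, +0.0051, +0.0047, -0.0372, +0.0112, -0.0029]
|eigenvalues of T|: 0.1596, 0.0540, 0.0540, 0.0184, 0.0184, 0.0000.
ρ = 0.1596; 0.1596 < 1 ⇒ converges.

yes, ρ = 0.1596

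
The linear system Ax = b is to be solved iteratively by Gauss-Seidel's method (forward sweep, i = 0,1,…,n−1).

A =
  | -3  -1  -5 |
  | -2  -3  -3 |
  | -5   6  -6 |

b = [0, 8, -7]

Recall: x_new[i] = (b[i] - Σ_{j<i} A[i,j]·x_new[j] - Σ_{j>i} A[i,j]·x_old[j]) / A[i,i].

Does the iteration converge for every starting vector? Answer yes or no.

Diagonal D = diag(-3, -3, -6); L, U strict lower/upper.
T_GS = -(D+L)⁻¹U: row 0 first, T[0,1] = -(-1)/(-3) = -0.3333; later rows by forward substitution.
  T[0,:] = [+0.0000  -0.3333  -1.6667]
  T[1,:] = [+0.0000  +0.2222  +0.1111]
  T[2,:] = [+0.0000  +0.5000  +1.5000]
|roots of det(T-λI)|: 1.5421, 0.1801, 0.0000.
spectral radius ρ = 1.5421; 1.5421 > 1: divergent.

no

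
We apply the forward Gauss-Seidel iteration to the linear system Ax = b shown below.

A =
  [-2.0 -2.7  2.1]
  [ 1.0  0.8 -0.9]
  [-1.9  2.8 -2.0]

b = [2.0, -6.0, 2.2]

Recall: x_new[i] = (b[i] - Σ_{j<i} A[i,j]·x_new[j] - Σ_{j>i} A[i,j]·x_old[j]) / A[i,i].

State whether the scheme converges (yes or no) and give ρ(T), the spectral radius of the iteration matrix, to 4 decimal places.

A = D + L + U where D = diag(-2, 0.8, -2).
Gauss-Seidel: T = -(D+L)⁻¹U, row 0 first, T[0,1] = -(-2.7)/(-2) = -1.3500; later rows by forward substitution.
  T[0,:] = [+0.0000  -1.3500  +1.0500]
  T[1,:] = [+0.0000  +1.6875  -0.1875]
  T[2,:] = [+0.0000  +3.6450  -1.2600]
|roots of det(T-λI)|: 1.4338, 1.0063, 0.0000.
ρ(T) = max|λ| = 1.4338; 1.4338 > 1 ⇒ diverges.

no, ρ = 1.4338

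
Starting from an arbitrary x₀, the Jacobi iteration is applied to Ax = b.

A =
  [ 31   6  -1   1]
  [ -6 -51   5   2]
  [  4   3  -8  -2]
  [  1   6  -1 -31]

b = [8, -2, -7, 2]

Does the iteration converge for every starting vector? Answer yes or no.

yes

Diagonal D = diag(31, -51, -8, -31); L, U strict lower/upper.
T_J = -D⁻¹(L+U): T[2,3] = -(-2)/(-8) = -0.2500; T[2,2] = 0.
  T[0,:] = [+0.0000, -0.1935, +0.0323, -0.0323]
  T[1,:] = [-0.1176, +0.0000, +0.0980, +0.0392]
  T[2,:] = [+0.5000, +0.3750, +0.0000, -0.2500]
  T[3,:] = [+0.0323, +0.1935, -0.0323, +0.0000]
|eigenvalues of T|: 0.3627, 0.2113, 0.2113, 0.0090.
ρ = 0.3627; 0.3627 < 1, so it converges for any x₀.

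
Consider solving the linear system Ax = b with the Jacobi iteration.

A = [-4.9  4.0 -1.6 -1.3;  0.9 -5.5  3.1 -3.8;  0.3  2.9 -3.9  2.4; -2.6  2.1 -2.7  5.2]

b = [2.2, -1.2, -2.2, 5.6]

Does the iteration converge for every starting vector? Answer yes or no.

Split A = D + L + U, D = diag(-4.9, -5.5, -3.9, 5.2).
Jacobi T = -D⁻¹(L+U): T[0,3] = -(-1.3)/(-4.9) = -0.2653; T[0,0] = 0.
  T[0,:] = [+0.0000 +0.8163 -0.3265 -0.2653]
  T[1,:] = [+0.1636 +0.0000 +0.5636 -0.6909]
  T[2,:] = [+0.0769 +0.7436 +0.0000 +0.6154]
  T[3,:] = [+0.5000 -0.4038 +0.5192 +0.0000]
|roots of det(T-λI)|: 1.3126, 0.5566, 0.5566, 0.5509.
spectral radius ρ = 1.3126; 1.3126 > 1: divergent.

no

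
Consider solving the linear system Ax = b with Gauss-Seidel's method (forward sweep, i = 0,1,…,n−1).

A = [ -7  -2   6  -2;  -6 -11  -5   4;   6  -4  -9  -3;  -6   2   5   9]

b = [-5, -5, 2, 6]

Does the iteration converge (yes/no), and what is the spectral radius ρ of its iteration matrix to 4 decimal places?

Split A = D + L + U, D = diag(-7, -11, -9, 9).
Gauss-Seidel: T = -(D+L)⁻¹U, row 0 first, T[0,3] = -(-2)/(-7) = -0.2857; later rows by forward substitution.
  T[0,:] = [+0.0000 -0.2857 +0.8571 -0.2857]
  T[1,:] = [+0.0000 +0.1558 -0.9221 +0.5195]
  T[2,:] = [+0.0000 -0.2597 +0.9812 -0.7547]
  T[3,:] = [+0.0000 -0.0808 +0.2312 +0.1134]
|eigenvalues of T|: 0.9439, 0.3858, 0.0793, 0.0000.
spectral radius ρ = 0.9439; 0.9439 < 1 ⇒ converges.

yes, ρ = 0.9439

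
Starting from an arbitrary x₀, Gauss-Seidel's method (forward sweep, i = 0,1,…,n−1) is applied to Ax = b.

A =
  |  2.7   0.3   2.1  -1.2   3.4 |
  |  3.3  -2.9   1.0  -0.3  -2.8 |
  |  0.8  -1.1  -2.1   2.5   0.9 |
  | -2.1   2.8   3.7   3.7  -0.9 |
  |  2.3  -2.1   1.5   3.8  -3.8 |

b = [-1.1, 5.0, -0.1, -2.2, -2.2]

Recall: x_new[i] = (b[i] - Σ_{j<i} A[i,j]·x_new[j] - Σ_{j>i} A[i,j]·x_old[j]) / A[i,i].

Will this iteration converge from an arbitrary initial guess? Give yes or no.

no

Diagonal D = diag(2.7, -2.9, -2.1, 3.7, -3.8); L, U strict lower/upper.
Gauss-Seidel: T = -(D+L)⁻¹U, row 0 first, T[0,4] = -(3.4)/(2.7) = -1.2593; later rows by forward substitution.
  T[0,:] = [+0.0000  -0.1111  -0.7778  +0.4444  -1.2593]
  T[1,:] = [+0.0000  -0.1264  -0.5402  +0.4023  -2.3985]
  T[2,:] = [+0.0000  +0.0239  -0.0133  +1.1491  +1.2052]
  T[3,:] = [+0.0000  +0.0087  -0.0193  -1.2013  +0.1384]
  T[4,:] = [+0.0000  +0.0208  -0.1968  -0.7010  +1.1774]
|eigenvalues of T|: 1.1546, 0.7918, 0.2310, 0.0318, 0.0000.
ρ = 1.1546; 1.1546 > 1 ⇒ diverges.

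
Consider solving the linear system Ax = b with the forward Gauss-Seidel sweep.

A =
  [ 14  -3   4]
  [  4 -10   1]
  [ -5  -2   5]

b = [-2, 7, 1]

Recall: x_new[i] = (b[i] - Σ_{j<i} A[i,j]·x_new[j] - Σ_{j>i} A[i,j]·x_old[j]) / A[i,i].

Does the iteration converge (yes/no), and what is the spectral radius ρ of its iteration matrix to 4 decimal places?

yes, ρ = 0.2818

Diagonal D = diag(14, -10, 5); L, U strict lower/upper.
Gauss-Seidel: T = -(D+L)⁻¹U, row 0 first, T[0,1] = -(-3)/(14) = +0.2143; later rows by forward substitution.
  T[0,:] = [+0.0000, +0.2143, -0.2857]
  T[1,:] = [+0.0000, +0.0857, -0.0143]
  T[2,:] = [+0.0000, +0.2486, -0.2914]
|λ(T)| sorted: 0.2818, 0.0761, 0.0000.
ρ = 0.2818; 0.2818 < 1, so it converges for any x₀.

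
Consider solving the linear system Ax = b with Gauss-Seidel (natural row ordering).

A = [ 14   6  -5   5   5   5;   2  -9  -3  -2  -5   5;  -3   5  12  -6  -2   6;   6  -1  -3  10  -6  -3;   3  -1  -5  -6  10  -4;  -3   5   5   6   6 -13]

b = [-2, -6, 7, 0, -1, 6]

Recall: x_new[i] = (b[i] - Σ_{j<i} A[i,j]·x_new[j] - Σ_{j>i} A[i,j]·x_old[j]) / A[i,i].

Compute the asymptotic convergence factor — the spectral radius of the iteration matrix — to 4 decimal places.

A = D + L + U where D = diag(14, -9, 12, 10, 10, -13).
T_GS = -(D+L)⁻¹U: row 0 first, T[0,2] = -(-5)/(14) = +0.3571; later rows by forward substitution.
  T[0,:] = [+0.0000, -0.4286, +0.3571, -0.3571, -0.3571, -0.3571]
  T[1,:] = [+0.0000, -0.0952, -0.2540, -0.3016, -0.6349, +0.4762]
  T[2,:] = [+0.0000, -0.0675, +0.1951, +0.5364, +0.3419, -0.7877]
  T[3,:] = [+0.0000, +0.2274, -0.1812, +0.3450, +0.8534, +0.3256]
  T[4,:] = [+0.0000, +0.2217, -0.1437, +0.5522, +0.7266, +0.3563]
  T[5,:] = [+0.0000, +0.2436, -0.2550, +0.5868, +0.6990, +0.2773]
|roots of det(T-λI)|: 1.4954, 0.4804, 0.2310, 0.2310, 0.1032, 0.0000.
ρ = 1.4954; 1.4954 > 1: divergent.

1.4954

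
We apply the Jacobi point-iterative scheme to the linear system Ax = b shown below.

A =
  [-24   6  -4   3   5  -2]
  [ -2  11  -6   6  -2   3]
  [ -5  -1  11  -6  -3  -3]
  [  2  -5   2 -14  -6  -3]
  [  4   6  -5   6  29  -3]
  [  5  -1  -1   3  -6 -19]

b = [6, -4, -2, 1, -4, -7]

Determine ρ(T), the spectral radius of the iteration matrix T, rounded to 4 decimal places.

0.8623

Write A = D+L+U with D = diag(-24, 11, 11, -14, 29, -19).
Jacobi T = -D⁻¹(L+U): T[4,0] = -(4)/(29) = -0.1379; T[4,4] = 0.
  T[0,:] = [+0.0000, +0.2500, -0.1667, +0.1250, +0.2083, -0.0833]
  T[1,:] = [+0.1818, +0.0000, +0.5455, -0.5455, +0.1818, -0.2727]
  T[2,:] = [+0.4545, +0.0909, +0.0000, +0.5455, +0.2727, +0.2727]
  T[3,:] = [+0.1429, -0.3571, +0.1429, +0.0000, -0.4286, -0.2143]
  T[4,:] = [-0.1379, -0.2069, +0.1724, -0.2069, +0.0000, +0.1034]
  T[5,:] = [+0.2632, -0.0526, -0.0526, +0.1579, -0.3158, +0.0000]
|eigenvalues of T|: 0.8623, 0.4145, 0.4145, 0.2972, 0.2972, 0.0299.
ρ = 0.8623; 0.8623 < 1 ⇒ converges.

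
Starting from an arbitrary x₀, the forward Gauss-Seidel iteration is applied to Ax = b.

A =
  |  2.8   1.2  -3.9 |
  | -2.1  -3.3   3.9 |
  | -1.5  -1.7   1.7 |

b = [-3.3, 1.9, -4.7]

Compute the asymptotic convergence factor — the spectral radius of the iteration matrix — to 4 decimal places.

1.4990

A = D + L + U where D = diag(2.8, -3.3, 1.7).
T_GS = -(D+L)⁻¹U: row 0 first, T[0,1] = -(1.2)/(2.8) = -0.4286; later rows by forward substitution.
  T[0,:] = [+0.0000 -0.4286 +1.3929]
  T[1,:] = [+0.0000 +0.2727 +0.2955]
  T[2,:] = [+0.0000 -0.1054 +1.5244]
eigenvalue magnitudes: 1.4990, 0.2981, 0.0000.
ρ = 1.4990; 1.4990 > 1 ⇒ diverges.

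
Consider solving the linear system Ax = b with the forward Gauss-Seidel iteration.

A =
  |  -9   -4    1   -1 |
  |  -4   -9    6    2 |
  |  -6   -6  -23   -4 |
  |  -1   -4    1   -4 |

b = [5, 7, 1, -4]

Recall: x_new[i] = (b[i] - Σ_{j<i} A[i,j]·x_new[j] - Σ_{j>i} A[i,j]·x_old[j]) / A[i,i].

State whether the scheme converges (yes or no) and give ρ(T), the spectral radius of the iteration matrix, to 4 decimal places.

Split A = D + L + U, D = diag(-9, -9, -23, -4).
T_GS = -(D+L)⁻¹U: row 0 first, T[0,2] = -(1)/(-9) = +0.1111; later rows by forward substitution.
  T[0,:] = [+0.0000, -0.4444, +0.1111, -0.1111]
  T[1,:] = [+0.0000, +0.1975, +0.6173, +0.2716]
  T[2,:] = [+0.0000, +0.0644, -0.1900, -0.2158]
  T[3,:] = [+0.0000, -0.0703, -0.6926, -0.2978]
moduli |λ_i(T)| = 0.6460, 0.2860, 0.0697, 0.0000.
ρ(T) = max|λ| = 0.6460; 0.6460 < 1: convergent.

yes, ρ = 0.6460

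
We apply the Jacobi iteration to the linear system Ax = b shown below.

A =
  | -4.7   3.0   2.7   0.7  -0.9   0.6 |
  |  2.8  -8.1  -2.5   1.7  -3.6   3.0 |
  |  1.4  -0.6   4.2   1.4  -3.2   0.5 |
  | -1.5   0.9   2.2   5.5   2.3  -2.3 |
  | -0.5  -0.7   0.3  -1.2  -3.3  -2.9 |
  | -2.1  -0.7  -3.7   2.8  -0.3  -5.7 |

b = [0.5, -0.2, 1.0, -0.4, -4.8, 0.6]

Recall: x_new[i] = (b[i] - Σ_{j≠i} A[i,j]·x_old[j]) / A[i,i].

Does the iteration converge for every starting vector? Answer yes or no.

Let D = diag(-4.7, -8.1, 4.2, 5.5, -3.3, -5.7); L, U the strict triangles.
T_J = -D⁻¹(L+U): T[5,1] = -(-0.7)/(-5.7) = -0.1228; T[5,5] = 0.
  T[0,:] = [+0.0000  +0.6383  +0.5745  +0.1489  -0.1915  +0.1277]
  T[1,:] = [+0.3457  +0.0000  -0.3086  +0.2099  -0.4444  +0.3704]
  T[2,:] = [-0.3333  +0.1429  +0.0000  -0.3333  +0.7619  -0.1190]
  T[3,:] = [+0.2727  -0.1636  -0.4000  +0.0000  -0.4182  +0.4182]
  T[4,:] = [-0.1515  -0.2121  +0.0909  -0.3636  +0.0000  -0.8788]
  T[5,:] = [-0.3684  -0.1228  -0.6491  +0.4912  -0.0526  +0.0000]
|λ(T)| sorted: 1.2140, 0.7249, 0.7249, 0.6666, 0.2947, 0.1941.
spectral radius ρ = 1.2140; 1.2140 > 1: divergent.

no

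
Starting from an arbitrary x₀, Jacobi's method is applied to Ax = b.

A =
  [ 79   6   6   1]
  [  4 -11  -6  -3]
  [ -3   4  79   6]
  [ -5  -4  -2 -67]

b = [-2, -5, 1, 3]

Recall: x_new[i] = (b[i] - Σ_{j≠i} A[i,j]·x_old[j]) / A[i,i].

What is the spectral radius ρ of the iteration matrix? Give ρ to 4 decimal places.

Diagonal D = diag(79, -11, 79, -67); L, U strict lower/upper.
T_J = -D⁻¹(L+U): T[2,1] = -(4)/(79) = -0.0506; T[2,2] = 0.
  T[0,:] = [+0.0000  -0.0759  -0.0759  -0.0127]
  T[1,:] = [+0.3636  +0.0000  -0.5455  -0.2727]
  T[2,:] = [+0.0380  -0.0506  +0.0000  -0.0759]
  T[3,:] = [-0.0746  -0.0597  -0.0299  +0.0000]
|roots of det(T-λI)|: 0.1801, 0.1320, 0.0973, 0.0973.
ρ(T) = max|λ| = 0.1801; 0.1801 < 1 ⇒ converges.

0.1801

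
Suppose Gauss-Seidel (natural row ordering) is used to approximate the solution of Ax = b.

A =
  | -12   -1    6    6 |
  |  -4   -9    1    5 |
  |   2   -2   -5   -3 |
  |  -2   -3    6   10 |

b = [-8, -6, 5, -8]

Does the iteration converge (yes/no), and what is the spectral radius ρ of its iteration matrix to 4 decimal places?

Write A = D+L+U with D = diag(-12, -9, -5, 10).
GS T = -(D+L)⁻¹U: row 0 first, T[0,2] = -(6)/(-12) = +0.5000; later rows by forward substitution.
  T[0,:] = [+0.0000  -0.0833  +0.5000  +0.5000]
  T[1,:] = [+0.0000  +0.0370  -0.1111  +0.3333]
  T[2,:] = [+0.0000  -0.0481  +0.2444  -0.5333]
  T[3,:] = [+0.0000  +0.0233  -0.0800  +0.5200]
|eigenvalues of T|: 0.6511, 0.1380, 0.0124, 0.0000.
spectral radius ρ = 0.6511; 0.6511 < 1, so it converges for any x₀.

yes, ρ = 0.6511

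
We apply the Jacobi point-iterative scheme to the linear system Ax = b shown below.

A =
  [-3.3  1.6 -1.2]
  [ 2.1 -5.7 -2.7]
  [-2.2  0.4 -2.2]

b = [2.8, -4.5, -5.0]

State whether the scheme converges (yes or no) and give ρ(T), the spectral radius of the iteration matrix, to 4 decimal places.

yes, ρ = 0.8374

Split A = D + L + U, D = diag(-3.3, -5.7, -2.2).
Jacobi: T = -D⁻¹(L+U), T[0,2] = -(-1.2)/(-3.3) = -0.3636; T[0,0] = 0.
  T[0,:] = [+0.0000  +0.4848  -0.3636]
  T[1,:] = [+0.3684  +0.0000  -0.4737]
  T[2,:] = [-1.0000  +0.1818  +0.0000]
moduli |λ_i(T)| = 0.8374, 0.4951, 0.4951.
spectral radius ρ = 0.8374; 0.8374 < 1: convergent.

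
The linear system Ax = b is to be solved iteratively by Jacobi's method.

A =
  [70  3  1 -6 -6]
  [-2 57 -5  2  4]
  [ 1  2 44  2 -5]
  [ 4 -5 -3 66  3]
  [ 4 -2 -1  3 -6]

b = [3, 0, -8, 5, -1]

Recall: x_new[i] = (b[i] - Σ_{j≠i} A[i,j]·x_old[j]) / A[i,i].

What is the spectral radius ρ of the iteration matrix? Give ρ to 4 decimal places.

Let D = diag(70, 57, 44, 66, -6); L, U the strict triangles.
Jacobi: T = -D⁻¹(L+U), T[4,3] = -(3)/(-6) = +0.5000; T[4,4] = 0.
  T[0,:] = [+0.0000 -0.0429 -0.0143 +0.0857 +0.0857]
  T[1,:] = [+0.0351 +0.0000 +0.0877 -0.0351 -0.0702]
  T[2,:] = [-0.0227 -0.0455 +0.0000 -0.0455 +0.1136]
  T[3,:] = [-0.0606 +0.0758 +0.0455 +0.0000 -0.0455]
  T[4,:] = [+0.6667 -0.3333 -0.1667 +0.5000 +0.0000]
eigenvalue magnitudes: 0.2588, 0.1867, 0.1867, 0.0792, 0.0283.
ρ(T) = max|λ| = 0.2588; 0.2588 < 1 ⇒ converges.

0.2588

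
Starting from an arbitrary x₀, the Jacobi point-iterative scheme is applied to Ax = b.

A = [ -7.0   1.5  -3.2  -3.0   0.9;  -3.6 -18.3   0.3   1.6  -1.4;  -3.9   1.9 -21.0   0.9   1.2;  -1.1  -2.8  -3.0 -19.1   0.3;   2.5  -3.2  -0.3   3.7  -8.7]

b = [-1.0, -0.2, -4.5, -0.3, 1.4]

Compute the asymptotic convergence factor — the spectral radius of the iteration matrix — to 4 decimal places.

Split A = D + L + U, D = diag(-7, -18.3, -21, -19.1, -8.7).
Jacobi: T = -D⁻¹(L+U), T[3,2] = -(-3)/(-19.1) = -0.1571; T[3,3] = 0.
  T[0,:] = [+0.0000, +0.2143, -0.4571, -0.4286, +0.1286]
  T[1,:] = [-0.1967, +0.0000, +0.0164, +0.0874, -0.0765]
  T[2,:] = [-0.1857, +0.0905, +0.0000, +0.0429, +0.0571]
  T[3,:] = [-0.0576, -0.1466, -0.1571, +0.0000, +0.0157]
  T[4,:] = [+0.2874, -0.3678, -0.0345, +0.4253, +0.0000]
|roots of det(T-λI)|: 0.4370, 0.2934, 0.2934, 0.1551, 0.1551.
ρ = 0.4370; 0.4370 < 1 ⇒ converges.

0.4370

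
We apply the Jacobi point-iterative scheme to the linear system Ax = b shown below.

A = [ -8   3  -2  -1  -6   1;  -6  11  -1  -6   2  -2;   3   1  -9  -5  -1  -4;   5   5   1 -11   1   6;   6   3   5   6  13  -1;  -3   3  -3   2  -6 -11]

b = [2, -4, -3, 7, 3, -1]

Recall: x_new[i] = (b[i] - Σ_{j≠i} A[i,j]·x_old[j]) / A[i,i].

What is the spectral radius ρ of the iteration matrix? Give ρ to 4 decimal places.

1.1702

Let D = diag(-8, 11, -9, -11, 13, -11); L, U the strict triangles.
Jacobi: T = -D⁻¹(L+U), T[5,4] = -(-6)/(-11) = -0.5455; T[5,5] = 0.
  T[0,:] = [+0.0000  +0.3750  -0.2500  -0.1250  -0.7500  +0.1250]
  T[1,:] = [+0.5455  +0.0000  +0.0909  +0.5455  -0.1818  +0.1818]
  T[2,:] = [+0.3333  +0.1111  +0.0000  -0.5556  -0.1111  -0.4444]
  T[3,:] = [+0.4545  +0.4545  +0.0909  +0.0000  +0.0909  +0.5455]
  T[4,:] = [-0.4615  -0.2308  -0.3846  -0.4615  +0.0000  +0.0769]
  T[5,:] = [-0.2727  +0.2727  -0.2727  +0.1818  -0.5455  +0.0000]
moduli |λ_i(T)| = 1.1702, 0.7965, 0.7965, 0.4591, 0.2793, 0.2793.
spectral radius ρ = 1.1702; 1.1702 > 1 ⇒ diverges.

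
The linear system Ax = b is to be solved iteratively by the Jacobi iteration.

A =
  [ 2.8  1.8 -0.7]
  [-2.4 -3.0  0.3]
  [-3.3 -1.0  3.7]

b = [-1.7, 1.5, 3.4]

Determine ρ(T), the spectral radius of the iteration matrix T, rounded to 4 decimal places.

0.9396

A = D + L + U where D = diag(2.8, -3, 3.7).
Jacobi: T = -D⁻¹(L+U), T[2,1] = -(-1)/(3.7) = +0.2703; T[2,2] = 0.
  T[0,:] = [+0.0000, -0.6429, +0.2500]
  T[1,:] = [-0.8000, +0.0000, +0.1000]
  T[2,:] = [+0.8919, +0.2703, +0.0000]
|eigenvalues of T|: 0.9396, 0.7894, 0.1502.
spectral radius ρ = 0.9396; 0.9396 < 1 ⇒ converges.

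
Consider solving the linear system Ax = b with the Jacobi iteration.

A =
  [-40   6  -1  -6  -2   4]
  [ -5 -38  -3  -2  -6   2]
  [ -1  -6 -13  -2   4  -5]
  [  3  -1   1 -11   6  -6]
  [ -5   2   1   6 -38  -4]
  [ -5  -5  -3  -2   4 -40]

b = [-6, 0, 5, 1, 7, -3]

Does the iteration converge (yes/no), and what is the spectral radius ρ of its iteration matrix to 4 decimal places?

Split A = D + L + U, D = diag(-40, -38, -13, -11, -38, -40).
Jacobi T = -D⁻¹(L+U): T[3,4] = -(6)/(-11) = +0.5455; T[3,3] = 0.
  T[0,:] = [+0.0000 +0.1500 -0.0250 -0.1500 -0.0500 +0.1000]
  T[1,:] = [-0.1316 +0.0000 -0.0789 -0.0526 -0.1579 +0.0526]
  T[2,:] = [-0.0769 -0.4615 +0.0000 -0.1538 +0.3077 -0.3846]
  T[3,:] = [+0.2727 -0.0909 +0.0909 +0.0000 +0.5455 -0.5455]
  T[4,:] = [-0.1316 +0.0526 +0.0263 +0.1579 +0.0000 -0.1053]
  T[5,:] = [-0.1250 -0.1250 -0.0750 -0.0500 +0.1000 +0.0000]
|roots of det(T-λI)|: 0.3885, 0.2336, 0.2336, 0.1964, 0.1964, 0.1561.
ρ = 0.3885; 0.3885 < 1 ⇒ converges.

yes, ρ = 0.3885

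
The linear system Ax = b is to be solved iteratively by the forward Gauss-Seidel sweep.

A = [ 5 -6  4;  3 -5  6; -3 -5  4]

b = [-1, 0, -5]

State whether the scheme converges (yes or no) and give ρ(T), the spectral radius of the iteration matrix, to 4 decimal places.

no, ρ = 1.6676

A = D + L + U where D = diag(5, -5, 4).
T_GS = -(D+L)⁻¹U: row 0 first, T[0,2] = -(4)/(5) = -0.8000; later rows by forward substitution.
  T[0,:] = [+0.0000 +1.2000 -0.8000]
  T[1,:] = [+0.0000 +0.7200 +0.7200]
  T[2,:] = [+0.0000 +1.8000 +0.3000]
|λ(T)| sorted: 1.6676, 0.6476, 0.0000.
ρ(T) = max|λ| = 1.6676; 1.6676 > 1, so it fails to converge.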